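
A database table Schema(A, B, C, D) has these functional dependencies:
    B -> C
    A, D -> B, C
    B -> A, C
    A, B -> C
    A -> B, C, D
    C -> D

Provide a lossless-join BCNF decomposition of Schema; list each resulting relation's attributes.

Candidate keys of the original relation: {A}, {B}.
{A, B, C, D}: {C} determines {C, D} here but is not a superkey — split on C -> D, giving {C, D} and {A, B, C}.
{C, D} is in BCNF.
{A, B, C} is in BCNF.

{A, B, C}; {C, D}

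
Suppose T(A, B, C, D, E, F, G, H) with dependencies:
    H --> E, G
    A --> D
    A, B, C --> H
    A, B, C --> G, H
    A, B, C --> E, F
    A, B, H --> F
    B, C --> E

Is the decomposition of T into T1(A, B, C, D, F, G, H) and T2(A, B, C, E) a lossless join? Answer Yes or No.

Yes

T1 ∩ T2 = {A, B, C}; its closure under F is {A, B, C, D, E, F, G, H}.
This includes all of T1, so the common attributes are a superkey of T1 — the join is lossless.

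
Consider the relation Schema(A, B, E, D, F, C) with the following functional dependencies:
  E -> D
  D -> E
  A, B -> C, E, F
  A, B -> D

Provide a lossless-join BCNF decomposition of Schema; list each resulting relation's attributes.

Candidate key of the original relation: {A, B}.
Within {A, B, C, D, E, F}: {E}⁺ ∩ {A, B, C, D, E, F} = {D, E}, not the whole set, so E -> D violates BCNF; decompose into {D, E} and {A, B, C, E, F}.
{D, E} has no BCNF violation.
{A, B, C, E, F} has no BCNF violation.

{A, B, C, E, F}; {D, E}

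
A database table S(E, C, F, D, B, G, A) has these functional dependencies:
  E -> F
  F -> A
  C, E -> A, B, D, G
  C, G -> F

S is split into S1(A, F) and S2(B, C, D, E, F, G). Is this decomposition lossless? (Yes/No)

Yes

Common attributes: {F}; their closure is {A, F}.
Since S1 ⊆ {A, F}, the intersection is a superkey of S1; the decomposition is lossless.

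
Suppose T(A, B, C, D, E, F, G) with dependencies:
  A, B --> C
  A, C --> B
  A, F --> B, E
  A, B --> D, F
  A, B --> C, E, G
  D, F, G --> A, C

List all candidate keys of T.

{A, B}⁺ = {A, B, C, D, E, F, G} — all of the relation — so {A, B} is a candidate key.
{A, C}⁺ = {A, B, C, D, E, F, G} — all of the relation — so {A, C} is a candidate key.
{A, F}⁺ = {A, B, C, D, E, F, G} — all of the relation — so {A, F} is a candidate key.
{D, F, G}⁺ = {A, B, C, D, E, F, G} — all of the relation — so {D, F, G} is a candidate key.
Any other superkey properly contains one of these, so there are no further candidate keys.

{A, B}, {A, C}, {A, F}, {D, F, G}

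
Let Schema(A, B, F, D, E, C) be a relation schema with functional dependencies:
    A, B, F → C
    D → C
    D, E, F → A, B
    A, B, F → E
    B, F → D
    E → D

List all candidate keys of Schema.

No FD produces {F}, so it must be in every candidate key.
{E, F} is a candidate key since {E, F}⁺ = {A, B, C, D, E, F} covers every attribute.
{A, B, F} is a candidate key since {A, B, F}⁺ = {A, B, C, D, E, F} covers every attribute.
Any other superkey properly contains one of these, so there are no further candidate keys.

{A, B, F}, {E, F}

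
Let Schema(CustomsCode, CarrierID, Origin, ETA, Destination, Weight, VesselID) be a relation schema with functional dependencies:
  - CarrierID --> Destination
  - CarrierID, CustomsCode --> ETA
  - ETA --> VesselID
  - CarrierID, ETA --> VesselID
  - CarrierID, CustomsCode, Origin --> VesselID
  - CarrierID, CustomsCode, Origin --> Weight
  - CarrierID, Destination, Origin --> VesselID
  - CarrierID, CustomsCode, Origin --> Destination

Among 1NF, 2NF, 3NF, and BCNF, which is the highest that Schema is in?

1NF

Candidate key: {CarrierID, CustomsCode, Origin}. Prime attributes: {CarrierID, CustomsCode, Origin}.
For CarrierID --> Destination we have {CarrierID}⁺ = {CarrierID, Destination}; {CarrierID} is not a superkey, so BCNF fails.
CarrierID --> Destination determines the non-prime attribute {Destination} from a non-superkey — 3NF is violated.
The proper key subset {CarrierID} of {CarrierID, CustomsCode, Origin} determines non-prime {Destination}, so the relation is not even in 2NF.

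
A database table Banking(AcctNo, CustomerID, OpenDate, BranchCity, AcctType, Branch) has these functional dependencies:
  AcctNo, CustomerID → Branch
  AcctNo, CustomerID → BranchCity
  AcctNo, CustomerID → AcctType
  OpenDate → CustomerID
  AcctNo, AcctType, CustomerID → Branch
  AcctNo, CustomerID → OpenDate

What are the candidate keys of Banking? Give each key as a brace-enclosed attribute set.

{AcctNo, CustomerID}, {AcctNo, OpenDate}

Attributes never on any right-hand side: {AcctNo} — every candidate key must contain it.
{AcctNo, CustomerID}⁺ = {AcctNo, AcctType, Branch, BranchCity, CustomerID, OpenDate}, which is every attribute, so {AcctNo, CustomerID} is a candidate key.
{AcctNo, OpenDate}⁺ = {AcctNo, AcctType, Branch, BranchCity, CustomerID, OpenDate}, which is every attribute, so {AcctNo, OpenDate} is a candidate key.
No proper subset of any of these is a key, and no other minimal superkey exists.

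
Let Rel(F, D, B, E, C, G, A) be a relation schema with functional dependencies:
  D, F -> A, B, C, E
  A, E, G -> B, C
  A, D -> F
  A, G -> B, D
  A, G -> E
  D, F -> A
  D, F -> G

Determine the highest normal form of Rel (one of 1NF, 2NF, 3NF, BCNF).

BCNF

Candidate keys: {A, D}, {A, G}, {D, F}. Prime attributes: {A, D, F, G}.
The left-hand side of every FD is a superkey, so BCNF is satisfied.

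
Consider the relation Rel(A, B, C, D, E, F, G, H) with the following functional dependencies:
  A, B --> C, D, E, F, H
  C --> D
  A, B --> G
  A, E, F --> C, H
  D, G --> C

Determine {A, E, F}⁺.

Start with {A, E, F}.
A, E, F --> C, H applies; add {C, H} → now {A, C, E, F, H}.
C --> D applies; add {D} → now {A, C, D, E, F, H}.
No further FD applies.

{A, C, D, E, F, H}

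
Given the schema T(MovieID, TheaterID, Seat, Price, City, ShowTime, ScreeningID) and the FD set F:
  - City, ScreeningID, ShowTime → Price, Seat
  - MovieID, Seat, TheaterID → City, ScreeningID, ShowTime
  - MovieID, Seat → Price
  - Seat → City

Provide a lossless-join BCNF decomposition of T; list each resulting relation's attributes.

{City, MovieID, ScreeningID, ShowTime, TheaterID}; {City, Seat}; {Price, ScreeningID, Seat, ShowTime}

Candidate keys of the original relation: {City, MovieID, ScreeningID, ShowTime, TheaterID}, {MovieID, Seat, TheaterID}.
{City, MovieID, Price, ScreeningID, Seat, ShowTime, TheaterID}: {City, ScreeningID, ShowTime} determines {City, Price, ScreeningID, Seat, ShowTime} here but is not a superkey — split on City, ScreeningID, ShowTime → Price, Seat, giving {City, Price, ScreeningID, Seat, ShowTime} and {City, MovieID, ScreeningID, ShowTime, TheaterID}.
{City, Price, ScreeningID, Seat, ShowTime}: {Seat} determines {City, Seat} here but is not a superkey — split on Seat → City, giving {City, Seat} and {Price, ScreeningID, Seat, ShowTime}.
{City, Seat} has no BCNF violation.
{Price, ScreeningID, Seat, ShowTime} has no BCNF violation.
{City, MovieID, ScreeningID, ShowTime, TheaterID} has no BCNF violation.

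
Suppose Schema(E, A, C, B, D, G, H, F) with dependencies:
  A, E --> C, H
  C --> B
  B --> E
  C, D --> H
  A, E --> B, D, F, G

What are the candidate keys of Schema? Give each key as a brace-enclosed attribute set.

{A, B}, {A, C}, {A, E}

{A} never appears on the right of any FD, so every key must include it.
{A, B}⁺ = {A, B, C, D, E, F, G, H} — all of the relation — so {A, B} is a candidate key.
{A, C}⁺ = {A, B, C, D, E, F, G, H} — all of the relation — so {A, C} is a candidate key.
{A, E}⁺ = {A, B, C, D, E, F, G, H} — all of the relation — so {A, E} is a candidate key.
No proper subset of any of these is a key, and no other minimal superkey exists.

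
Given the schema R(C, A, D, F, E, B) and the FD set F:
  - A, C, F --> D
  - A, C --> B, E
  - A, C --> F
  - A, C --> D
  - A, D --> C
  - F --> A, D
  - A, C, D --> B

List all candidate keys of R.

{A, C}, {A, D}, {F}

{F} is a candidate key since {F}⁺ = {A, B, C, D, E, F} covers every attribute.
{A, C} is a candidate key since {A, C}⁺ = {A, B, C, D, E, F} covers every attribute.
{A, D} is a candidate key since {A, D}⁺ = {A, B, C, D, E, F} covers every attribute.
No proper subset of any of these is a key, and no other minimal superkey exists.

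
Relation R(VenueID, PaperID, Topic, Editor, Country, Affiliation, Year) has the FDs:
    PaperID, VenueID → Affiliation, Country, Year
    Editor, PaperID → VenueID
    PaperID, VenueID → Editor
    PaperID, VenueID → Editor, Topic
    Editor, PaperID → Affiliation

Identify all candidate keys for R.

No FD produces {PaperID}, so it must be in every candidate key.
{Editor, PaperID} is a candidate key since {Editor, PaperID}⁺ = {Affiliation, Country, Editor, PaperID, Topic, VenueID, Year} covers every attribute.
{PaperID, VenueID} is a candidate key since {PaperID, VenueID}⁺ = {Affiliation, Country, Editor, PaperID, Topic, VenueID, Year} covers every attribute.
No proper subset of any of these is a key, and no other minimal superkey exists.

{Editor, PaperID}, {PaperID, VenueID}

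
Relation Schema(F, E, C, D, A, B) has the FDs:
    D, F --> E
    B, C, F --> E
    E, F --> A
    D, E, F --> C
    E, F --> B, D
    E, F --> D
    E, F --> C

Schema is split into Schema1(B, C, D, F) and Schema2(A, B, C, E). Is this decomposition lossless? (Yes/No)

The shared attributes are {B, C} and {B, C}⁺ = {B, C}.
The closure covers neither Schema1 nor Schema2 entirely; the join is not lossless.

No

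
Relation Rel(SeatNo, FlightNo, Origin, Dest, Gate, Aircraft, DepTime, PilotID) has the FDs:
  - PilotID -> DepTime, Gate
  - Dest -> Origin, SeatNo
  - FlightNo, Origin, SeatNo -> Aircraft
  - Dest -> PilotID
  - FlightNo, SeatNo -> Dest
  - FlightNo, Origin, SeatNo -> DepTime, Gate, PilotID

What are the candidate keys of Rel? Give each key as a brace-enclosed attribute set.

{Dest, FlightNo}, {FlightNo, SeatNo}

{FlightNo} never appears on the right of any FD, so every key must include it.
Closure of {Dest, FlightNo} is {Aircraft, DepTime, Dest, FlightNo, Gate, Origin, PilotID, SeatNo}, the whole schema; {Dest, FlightNo} is a candidate key.
Closure of {FlightNo, SeatNo} is {Aircraft, DepTime, Dest, FlightNo, Gate, Origin, PilotID, SeatNo}, the whole schema; {FlightNo, SeatNo} is a candidate key.
No proper subset of any of these is a key, and no other minimal superkey exists.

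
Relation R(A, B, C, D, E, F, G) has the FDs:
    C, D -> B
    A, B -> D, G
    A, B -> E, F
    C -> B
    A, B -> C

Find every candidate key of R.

{A, B}, {A, C}

{A} never appears on the right of any FD, so every key must include it.
{A, B} is a candidate key since {A, B}⁺ = {A, B, C, D, E, F, G} covers every attribute.
{A, C} is a candidate key since {A, C}⁺ = {A, B, C, D, E, F, G} covers every attribute.
Any other superkey properly contains one of these, so there are no further candidate keys.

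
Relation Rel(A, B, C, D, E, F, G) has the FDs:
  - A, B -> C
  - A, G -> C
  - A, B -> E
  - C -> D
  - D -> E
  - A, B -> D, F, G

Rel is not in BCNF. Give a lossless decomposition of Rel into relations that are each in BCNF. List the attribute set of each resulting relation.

{A, B, F, G}; {A, C, G}; {C, D}; {D, E}

Candidate key of the original relation: {A, B}.
{A, B, C, D, E, F, G}: {A, G} determines {A, C, D, E, G} here but is not a superkey — split on A, G -> C, D, E, giving {A, C, D, E, G} and {A, B, F, G}.
{A, C, D, E, G}: {C} determines {C, D, E} here but is not a superkey — split on C -> D, E, giving {C, D, E} and {A, C, G}.
{C, D, E}: {D} determines {D, E} here but is not a superkey — split on D -> E, giving {D, E} and {C, D}.
{D, E} has no BCNF violation.
{C, D} has no BCNF violation.
{A, C, G} has no BCNF violation.
{A, B, F, G} has no BCNF violation.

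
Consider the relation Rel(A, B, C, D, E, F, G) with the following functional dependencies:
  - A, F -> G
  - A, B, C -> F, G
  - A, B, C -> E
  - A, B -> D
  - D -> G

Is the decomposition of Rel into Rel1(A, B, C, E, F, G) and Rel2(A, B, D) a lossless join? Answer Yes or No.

Rel1 ∩ Rel2 = {A, B}; its closure under F is {A, B, D, G}.
This includes all of Rel2, so the common attributes are a superkey of Rel2 — the join is lossless.

Yes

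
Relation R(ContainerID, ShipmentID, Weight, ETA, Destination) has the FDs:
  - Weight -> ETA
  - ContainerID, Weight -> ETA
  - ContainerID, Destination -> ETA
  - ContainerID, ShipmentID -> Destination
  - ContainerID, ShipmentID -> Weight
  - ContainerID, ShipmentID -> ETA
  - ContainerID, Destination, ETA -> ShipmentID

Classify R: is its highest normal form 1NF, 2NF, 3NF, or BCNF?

Candidate keys: {ContainerID, Destination}, {ContainerID, ShipmentID}. Prime attributes: {ContainerID, Destination, ShipmentID}.
Weight -> ETA breaks BCNF: {Weight}⁺ = {ETA, Weight}, so {Weight} is not a superkey.
Weight -> ETA determines the non-prime attribute {ETA} from a non-superkey — 3NF is violated.
Checking every proper subset of each key, none determines a non-prime attribute — 2NF is satisfied.

2NF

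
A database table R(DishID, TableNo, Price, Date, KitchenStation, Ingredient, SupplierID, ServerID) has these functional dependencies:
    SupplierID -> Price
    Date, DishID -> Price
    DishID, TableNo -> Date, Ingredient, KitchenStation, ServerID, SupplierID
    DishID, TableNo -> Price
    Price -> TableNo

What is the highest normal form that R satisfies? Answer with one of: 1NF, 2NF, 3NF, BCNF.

Candidate keys: {Date, DishID}, {DishID, Price}, {DishID, SupplierID}, {DishID, TableNo}. Prime attributes: {Date, DishID, Price, SupplierID, TableNo}.
SupplierID -> Price: {SupplierID}⁺ = {Price, SupplierID, TableNo}, which is not all of the attributes, so the left side is not a superkey — BCNF is violated.
Since {Price} ⊆ prime attributes and every other non-superkey FD also has a prime right side, the schema is in 3NF.

3NF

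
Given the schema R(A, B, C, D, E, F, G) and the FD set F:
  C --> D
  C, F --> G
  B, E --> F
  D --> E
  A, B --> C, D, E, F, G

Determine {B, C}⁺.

{B, C, D, E, F, G}

Start with {B, C}.
C --> D applies; add {D} → now {B, C, D}.
D --> E applies; add {E} → now {B, C, D, E}.
B, E --> F applies; add {F} → now {B, C, D, E, F}.
C, F --> G applies; add {G} → now {B, C, D, E, F, G}.
No further FD applies.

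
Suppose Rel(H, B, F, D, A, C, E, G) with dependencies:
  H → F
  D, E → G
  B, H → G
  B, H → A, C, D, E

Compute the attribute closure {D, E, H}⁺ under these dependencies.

{D, E, F, G, H}

Start with {D, E, H}.
H → F applies; add {F} → now {D, E, F, H}.
D, E → G applies; add {G} → now {D, E, F, G, H}.
No further FD applies.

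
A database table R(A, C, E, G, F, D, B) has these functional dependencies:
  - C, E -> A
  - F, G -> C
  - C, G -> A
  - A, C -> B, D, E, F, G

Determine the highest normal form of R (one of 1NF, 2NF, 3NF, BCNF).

BCNF

Candidate keys: {A, C}, {C, E}, {C, G}, {F, G}. Prime attributes: {A, C, E, F, G}.
The left-hand side of every FD is a superkey, so BCNF is satisfied.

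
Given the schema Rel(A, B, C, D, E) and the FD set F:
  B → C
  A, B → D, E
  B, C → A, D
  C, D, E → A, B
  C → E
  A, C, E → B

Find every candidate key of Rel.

{A, C}, {B}, {C, D}

{B}⁺ = {A, B, C, D, E}, which is every attribute, so {B} is a candidate key.
{A, C}⁺ = {A, B, C, D, E}, which is every attribute, so {A, C} is a candidate key.
{C, D}⁺ = {A, B, C, D, E}, which is every attribute, so {C, D} is a candidate key.
Any other superkey properly contains one of these, so there are no further candidate keys.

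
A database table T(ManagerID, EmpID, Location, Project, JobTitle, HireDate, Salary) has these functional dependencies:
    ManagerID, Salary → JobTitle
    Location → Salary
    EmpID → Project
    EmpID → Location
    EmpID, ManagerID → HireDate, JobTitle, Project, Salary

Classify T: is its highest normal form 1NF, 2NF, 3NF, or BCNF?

1NF

Candidate key: {EmpID, ManagerID}. Prime attributes: {EmpID, ManagerID}.
ManagerID, Salary → JobTitle breaks BCNF: {ManagerID, Salary}⁺ = {JobTitle, ManagerID, Salary}, so {ManagerID, Salary} is not a superkey.
ManagerID, Salary → JobTitle has non-prime {JobTitle} on the right and a non-superkey on the left, so 3NF fails.
{EmpID} is a proper subset of the key {EmpID, ManagerID}, and {EmpID}⁺ contains the non-prime attributes {Location, Project, Salary} — a partial dependency, so 2NF is violated.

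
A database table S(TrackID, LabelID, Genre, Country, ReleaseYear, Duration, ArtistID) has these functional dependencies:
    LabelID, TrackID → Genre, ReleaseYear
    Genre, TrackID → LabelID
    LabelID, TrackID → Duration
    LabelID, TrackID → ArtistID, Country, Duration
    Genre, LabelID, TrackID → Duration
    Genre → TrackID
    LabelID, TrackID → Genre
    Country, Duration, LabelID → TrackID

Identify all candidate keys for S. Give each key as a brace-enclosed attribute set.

Closure of {Genre} is {ArtistID, Country, Duration, Genre, LabelID, ReleaseYear, TrackID}, the whole schema; {Genre} is a candidate key.
Closure of {LabelID, TrackID} is {ArtistID, Country, Duration, Genre, LabelID, ReleaseYear, TrackID}, the whole schema; {LabelID, TrackID} is a candidate key.
Closure of {Country, Duration, LabelID} is {ArtistID, Country, Duration, Genre, LabelID, ReleaseYear, TrackID}, the whole schema; {Country, Duration, LabelID} is a candidate key.
Any other superkey properly contains one of these, so there are no further candidate keys.

{Country, Duration, LabelID}, {Genre}, {LabelID, TrackID}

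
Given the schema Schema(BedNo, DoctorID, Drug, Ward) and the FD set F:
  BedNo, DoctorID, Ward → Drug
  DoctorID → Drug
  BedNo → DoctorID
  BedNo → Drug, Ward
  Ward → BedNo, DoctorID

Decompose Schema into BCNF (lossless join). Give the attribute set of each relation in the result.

{BedNo, DoctorID, Ward}; {DoctorID, Drug}

Candidate keys of the original relation: {BedNo}, {Ward}.
{BedNo, DoctorID, Drug, Ward}: {DoctorID} determines {DoctorID, Drug} here but is not a superkey — split on DoctorID → Drug, giving {DoctorID, Drug} and {BedNo, DoctorID, Ward}.
{DoctorID, Drug} is in BCNF.
{BedNo, DoctorID, Ward} is in BCNF.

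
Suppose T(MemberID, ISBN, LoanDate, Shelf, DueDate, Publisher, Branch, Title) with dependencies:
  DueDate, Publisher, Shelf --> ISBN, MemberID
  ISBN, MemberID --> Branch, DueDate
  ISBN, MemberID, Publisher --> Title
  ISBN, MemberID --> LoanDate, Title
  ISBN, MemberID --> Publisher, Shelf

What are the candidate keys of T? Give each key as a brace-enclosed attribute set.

{ISBN, MemberID}⁺ = {Branch, DueDate, ISBN, LoanDate, MemberID, Publisher, Shelf, Title}, which is every attribute, so {ISBN, MemberID} is a candidate key.
{DueDate, Publisher, Shelf}⁺ = {Branch, DueDate, ISBN, LoanDate, MemberID, Publisher, Shelf, Title}, which is every attribute, so {DueDate, Publisher, Shelf} is a candidate key.
These are minimal and exhaustive — every other superkey contains one of them.

{DueDate, Publisher, Shelf}, {ISBN, MemberID}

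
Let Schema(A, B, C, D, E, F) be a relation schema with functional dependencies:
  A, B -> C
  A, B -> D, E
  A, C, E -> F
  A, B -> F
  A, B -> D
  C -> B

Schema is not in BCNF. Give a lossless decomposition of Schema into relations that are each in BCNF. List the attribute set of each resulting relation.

Candidate keys of the original relation: {A, B}, {A, C}.
In {A, B, C, D, E, F}, {C} is not a superkey ({C}⁺ restricted to this set is {B, C}), so split on C -> B into {B, C} and {A, C, D, E, F}.
{B, C}: every determinant is a superkey — BCNF.
{A, C, D, E, F}: every determinant is a superkey — BCNF.

{A, C, D, E, F}; {B, C}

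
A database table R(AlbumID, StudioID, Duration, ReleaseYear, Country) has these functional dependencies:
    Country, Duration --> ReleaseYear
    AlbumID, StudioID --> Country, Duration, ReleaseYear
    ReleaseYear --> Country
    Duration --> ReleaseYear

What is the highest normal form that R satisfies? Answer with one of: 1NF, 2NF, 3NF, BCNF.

Candidate key: {AlbumID, StudioID}. Prime attributes: {AlbumID, StudioID}.
Country, Duration --> ReleaseYear breaks BCNF: {Country, Duration}⁺ = {Country, Duration, ReleaseYear}, so {Country, Duration} is not a superkey.
Country, Duration --> ReleaseYear determines the non-prime attribute {ReleaseYear} from a non-superkey — 3NF is violated.
No non-prime attribute depends on a proper subset of any candidate key, so 2NF holds.

2NF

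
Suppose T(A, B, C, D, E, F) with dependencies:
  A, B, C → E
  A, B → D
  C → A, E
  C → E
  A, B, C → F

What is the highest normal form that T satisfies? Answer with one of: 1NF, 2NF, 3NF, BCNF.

1NF

Candidate key: {B, C}. Prime attributes: {B, C}.
A, B → D breaks BCNF: {A, B}⁺ = {A, B, D}, so {A, B} is not a superkey.
Because {D} is non-prime and the left side of A, B → D is not a superkey, the relation is not in 3NF.
{C} is a proper subset of the key {B, C}, and {C}⁺ contains the non-prime attributes {A, E} — a partial dependency, so 2NF is violated.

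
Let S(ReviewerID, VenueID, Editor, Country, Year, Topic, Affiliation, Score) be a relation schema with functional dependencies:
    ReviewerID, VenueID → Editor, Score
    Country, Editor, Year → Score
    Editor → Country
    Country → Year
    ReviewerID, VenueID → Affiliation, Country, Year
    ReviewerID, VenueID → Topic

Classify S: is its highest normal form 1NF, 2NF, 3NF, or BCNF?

Candidate key: {ReviewerID, VenueID}. Prime attributes: {ReviewerID, VenueID}.
For Country, Editor, Year → Score we have {Country, Editor, Year}⁺ = {Country, Editor, Score, Year}; {Country, Editor, Year} is not a superkey, so BCNF fails.
Country, Editor, Year → Score determines the non-prime attribute {Score} from a non-superkey — 3NF is violated.
No proper subset of a key has a non-prime attribute in its closure, so there is no partial dependency; 2NF holds.

2NF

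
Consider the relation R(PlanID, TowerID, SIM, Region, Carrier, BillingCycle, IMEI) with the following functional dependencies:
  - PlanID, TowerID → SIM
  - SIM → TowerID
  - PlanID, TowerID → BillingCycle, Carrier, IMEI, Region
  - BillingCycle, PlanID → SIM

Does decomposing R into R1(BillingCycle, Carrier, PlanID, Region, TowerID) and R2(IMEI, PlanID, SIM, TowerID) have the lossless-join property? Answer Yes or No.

Yes

The shared attributes are {PlanID, TowerID} and {PlanID, TowerID}⁺ = {BillingCycle, Carrier, IMEI, PlanID, Region, SIM, TowerID}.
Since R1 ⊆ {BillingCycle, Carrier, IMEI, PlanID, Region, SIM, TowerID}, the intersection is a superkey of R1; the decomposition is lossless.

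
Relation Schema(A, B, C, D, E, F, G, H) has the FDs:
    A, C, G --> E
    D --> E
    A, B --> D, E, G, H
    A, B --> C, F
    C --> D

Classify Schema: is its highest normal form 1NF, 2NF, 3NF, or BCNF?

2NF

Candidate key: {A, B}. Prime attributes: {A, B}.
A, C, G --> E: {A, C, G}⁺ = {A, C, D, E, G}, which is not all of the attributes, so the left side is not a superkey — BCNF is violated.
Because {E} is non-prime and the left side of A, C, G --> E is not a superkey, the relation is not in 3NF.
Checking every proper subset of each key, none determines a non-prime attribute — 2NF is satisfied.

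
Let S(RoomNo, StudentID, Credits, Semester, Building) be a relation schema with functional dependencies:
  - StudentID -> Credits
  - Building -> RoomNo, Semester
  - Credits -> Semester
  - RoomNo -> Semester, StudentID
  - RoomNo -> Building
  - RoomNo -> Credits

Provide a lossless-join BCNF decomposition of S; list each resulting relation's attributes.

Candidate keys of the original relation: {Building}, {RoomNo}.
{Building, Credits, RoomNo, Semester, StudentID}: {StudentID} determines {Credits, Semester, StudentID} here but is not a superkey — split on StudentID -> Credits, Semester, giving {Credits, Semester, StudentID} and {Building, RoomNo, StudentID}.
{Credits, Semester, StudentID}: {Credits} determines {Credits, Semester} here but is not a superkey — split on Credits -> Semester, giving {Credits, Semester} and {Credits, StudentID}.
{Credits, Semester} is in BCNF.
{Credits, StudentID} is in BCNF.
{Building, RoomNo, StudentID} is in BCNF.

{Building, RoomNo, StudentID}; {Credits, Semester}; {Credits, StudentID}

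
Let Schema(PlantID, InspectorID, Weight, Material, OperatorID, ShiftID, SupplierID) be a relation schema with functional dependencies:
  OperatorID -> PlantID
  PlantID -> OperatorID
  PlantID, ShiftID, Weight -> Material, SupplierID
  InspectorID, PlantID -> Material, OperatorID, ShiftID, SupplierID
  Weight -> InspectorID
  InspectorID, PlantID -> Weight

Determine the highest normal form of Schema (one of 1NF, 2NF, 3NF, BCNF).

3NF

Candidate keys: {InspectorID, OperatorID}, {InspectorID, PlantID}, {OperatorID, Weight}, {PlantID, Weight}. Prime attributes: {InspectorID, OperatorID, PlantID, Weight}.
OperatorID -> PlantID: {OperatorID}⁺ = {OperatorID, PlantID}, which is not all of the attributes, so the left side is not a superkey — BCNF is violated.
Its right-hand attributes {PlantID} are all prime, as are those of every other non-superkey FD — the relation is in 3NF.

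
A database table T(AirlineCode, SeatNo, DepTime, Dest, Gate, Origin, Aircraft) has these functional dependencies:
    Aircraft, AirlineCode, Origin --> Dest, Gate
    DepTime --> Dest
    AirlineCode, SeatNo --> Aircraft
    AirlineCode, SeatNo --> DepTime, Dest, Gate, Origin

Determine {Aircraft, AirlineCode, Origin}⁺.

Start with {Aircraft, AirlineCode, Origin}.
Aircraft, AirlineCode, Origin --> Dest, Gate applies; add {Dest, Gate} → now {Aircraft, AirlineCode, Dest, Gate, Origin}.
No further FD applies.

{Aircraft, AirlineCode, Dest, Gate, Origin}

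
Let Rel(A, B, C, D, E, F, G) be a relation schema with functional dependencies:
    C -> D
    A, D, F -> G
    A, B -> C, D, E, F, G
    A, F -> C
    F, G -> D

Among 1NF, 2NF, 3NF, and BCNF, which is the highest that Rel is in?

Candidate key: {A, B}. Prime attributes: {A, B}.
For C -> D we have {C}⁺ = {C, D}; {C} is not a superkey, so BCNF fails.
Because {D} is non-prime and the left side of C -> D is not a superkey, the relation is not in 3NF.
No non-prime attribute depends on a proper subset of any candidate key, so 2NF holds.

2NF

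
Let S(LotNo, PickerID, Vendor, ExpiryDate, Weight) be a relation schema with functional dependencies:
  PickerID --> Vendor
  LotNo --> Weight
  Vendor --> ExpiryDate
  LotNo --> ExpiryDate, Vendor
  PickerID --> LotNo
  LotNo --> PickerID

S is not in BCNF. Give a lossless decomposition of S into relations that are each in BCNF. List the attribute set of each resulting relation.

{ExpiryDate, Vendor}; {LotNo, PickerID, Vendor, Weight}

Candidate keys of the original relation: {LotNo}, {PickerID}.
Within {ExpiryDate, LotNo, PickerID, Vendor, Weight}: {Vendor}⁺ ∩ {ExpiryDate, LotNo, PickerID, Vendor, Weight} = {ExpiryDate, Vendor}, not the whole set, so Vendor --> ExpiryDate violates BCNF; decompose into {ExpiryDate, Vendor} and {LotNo, PickerID, Vendor, Weight}.
{ExpiryDate, Vendor}: every determinant is a superkey — BCNF.
{LotNo, PickerID, Vendor, Weight}: every determinant is a superkey — BCNF.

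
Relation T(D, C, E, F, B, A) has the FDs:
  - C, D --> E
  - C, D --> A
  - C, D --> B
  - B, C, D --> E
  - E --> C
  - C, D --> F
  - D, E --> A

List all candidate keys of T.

No FD produces {D}, so it must be in every candidate key.
Closure of {C, D} is {A, B, C, D, E, F}, the whole schema; {C, D} is a candidate key.
Closure of {D, E} is {A, B, C, D, E, F}, the whole schema; {D, E} is a candidate key.
No proper subset of any of these is a key, and no other minimal superkey exists.

{C, D}, {D, E}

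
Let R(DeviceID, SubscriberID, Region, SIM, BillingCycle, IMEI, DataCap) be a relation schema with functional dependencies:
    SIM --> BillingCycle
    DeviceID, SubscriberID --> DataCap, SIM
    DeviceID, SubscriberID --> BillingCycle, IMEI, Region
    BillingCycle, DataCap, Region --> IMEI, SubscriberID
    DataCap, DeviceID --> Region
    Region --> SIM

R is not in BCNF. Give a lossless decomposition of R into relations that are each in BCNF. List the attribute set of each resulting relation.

Candidate keys of the original relation: {DataCap, DeviceID}, {DeviceID, SubscriberID}.
In {BillingCycle, DataCap, DeviceID, IMEI, Region, SIM, SubscriberID}, {SIM} is not a superkey ({SIM}⁺ restricted to this set is {BillingCycle, SIM}), so split on SIM --> BillingCycle into {BillingCycle, SIM} and {DataCap, DeviceID, IMEI, Region, SIM, SubscriberID}.
{BillingCycle, SIM} is in BCNF.
In {DataCap, DeviceID, IMEI, Region, SIM, SubscriberID}, {Region} is not a superkey ({Region}⁺ restricted to this set is {Region, SIM}), so split on Region --> SIM into {Region, SIM} and {DataCap, DeviceID, IMEI, Region, SubscriberID}.
{Region, SIM} is in BCNF.
In {DataCap, DeviceID, IMEI, Region, SubscriberID}, {DataCap, Region} is not a superkey ({DataCap, Region}⁺ restricted to this set is {DataCap, IMEI, Region, SubscriberID}), so split on DataCap, Region --> IMEI, SubscriberID into {DataCap, IMEI, Region, SubscriberID} and {DataCap, DeviceID, Region}.
{DataCap, IMEI, Region, SubscriberID} is in BCNF.
{DataCap, DeviceID, Region} is in BCNF.

{BillingCycle, SIM}; {DataCap, DeviceID, Region}; {DataCap, IMEI, Region, SubscriberID}; {Region, SIM}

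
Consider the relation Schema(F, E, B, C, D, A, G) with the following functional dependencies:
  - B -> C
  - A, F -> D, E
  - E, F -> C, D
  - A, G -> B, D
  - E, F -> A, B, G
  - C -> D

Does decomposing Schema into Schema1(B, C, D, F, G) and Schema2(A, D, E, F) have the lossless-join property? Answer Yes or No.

No

Schema1 ∩ Schema2 = {D, F}; its closure under F is {D, F}.
The closure covers neither Schema1 nor Schema2 entirely; the join is not lossless.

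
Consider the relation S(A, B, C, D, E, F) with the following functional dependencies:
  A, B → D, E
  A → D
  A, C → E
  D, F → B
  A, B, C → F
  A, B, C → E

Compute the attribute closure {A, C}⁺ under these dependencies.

Start with {A, C}.
A → D applies; add {D} → now {A, C, D}.
A, C → E applies; add {E} → now {A, C, D, E}.
No further FD applies.

{A, C, D, E}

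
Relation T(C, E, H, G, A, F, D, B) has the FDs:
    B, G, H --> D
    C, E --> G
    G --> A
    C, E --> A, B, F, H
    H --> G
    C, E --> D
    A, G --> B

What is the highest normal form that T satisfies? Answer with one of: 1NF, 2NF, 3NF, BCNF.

Candidate key: {C, E}. Prime attributes: {C, E}.
B, G, H --> D: {B, G, H}⁺ = {A, B, D, G, H}, which is not all of the attributes, so the left side is not a superkey — BCNF is violated.
Because {D} is non-prime and the left side of B, G, H --> D is not a superkey, the relation is not in 3NF.
Checking every proper subset of each key, none determines a non-prime attribute — 2NF is satisfied.

2NF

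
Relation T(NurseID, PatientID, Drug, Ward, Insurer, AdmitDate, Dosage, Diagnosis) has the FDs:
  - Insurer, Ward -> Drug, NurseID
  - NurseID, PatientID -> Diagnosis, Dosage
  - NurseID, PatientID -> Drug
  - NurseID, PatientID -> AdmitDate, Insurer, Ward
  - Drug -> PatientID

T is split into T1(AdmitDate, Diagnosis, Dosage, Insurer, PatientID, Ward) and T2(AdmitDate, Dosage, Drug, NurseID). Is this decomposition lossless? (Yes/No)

Common attributes: {AdmitDate, Dosage}; their closure is {AdmitDate, Dosage}.
Neither T1 nor T2 is contained in that closure, so the decomposition is lossy.

No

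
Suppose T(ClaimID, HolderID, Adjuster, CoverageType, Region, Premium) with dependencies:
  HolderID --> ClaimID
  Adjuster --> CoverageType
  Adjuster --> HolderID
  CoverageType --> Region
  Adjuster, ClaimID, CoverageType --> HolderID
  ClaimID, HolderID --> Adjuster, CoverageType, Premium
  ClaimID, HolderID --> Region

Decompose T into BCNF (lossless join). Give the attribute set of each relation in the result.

Candidate keys of the original relation: {Adjuster}, {HolderID}.
{Adjuster, ClaimID, CoverageType, HolderID, Premium, Region}: {CoverageType} determines {CoverageType, Region} here but is not a superkey — split on CoverageType --> Region, giving {CoverageType, Region} and {Adjuster, ClaimID, CoverageType, HolderID, Premium}.
{CoverageType, Region} has no BCNF violation.
{Adjuster, ClaimID, CoverageType, HolderID, Premium} has no BCNF violation.

{Adjuster, ClaimID, CoverageType, HolderID, Premium}; {CoverageType, Region}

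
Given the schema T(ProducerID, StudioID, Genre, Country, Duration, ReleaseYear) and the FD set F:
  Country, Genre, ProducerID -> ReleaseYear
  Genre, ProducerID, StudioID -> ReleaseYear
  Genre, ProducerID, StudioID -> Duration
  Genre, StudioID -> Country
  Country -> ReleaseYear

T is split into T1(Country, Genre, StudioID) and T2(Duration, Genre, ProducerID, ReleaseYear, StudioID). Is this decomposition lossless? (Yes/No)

Yes

T1 ∩ T2 = {Genre, StudioID}; its closure under F is {Country, Genre, ReleaseYear, StudioID}.
Since T1 ⊆ {Country, Genre, ReleaseYear, StudioID}, the intersection is a superkey of T1; the decomposition is lossless.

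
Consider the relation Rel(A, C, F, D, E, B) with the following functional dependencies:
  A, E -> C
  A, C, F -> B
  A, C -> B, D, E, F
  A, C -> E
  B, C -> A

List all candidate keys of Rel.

{A, C}, {A, E}, {B, C}

{A, C}⁺ = {A, B, C, D, E, F}, which is every attribute, so {A, C} is a candidate key.
{A, E}⁺ = {A, B, C, D, E, F}, which is every attribute, so {A, E} is a candidate key.
{B, C}⁺ = {A, B, C, D, E, F}, which is every attribute, so {B, C} is a candidate key.
No proper subset of any of these is a key, and no other minimal superkey exists.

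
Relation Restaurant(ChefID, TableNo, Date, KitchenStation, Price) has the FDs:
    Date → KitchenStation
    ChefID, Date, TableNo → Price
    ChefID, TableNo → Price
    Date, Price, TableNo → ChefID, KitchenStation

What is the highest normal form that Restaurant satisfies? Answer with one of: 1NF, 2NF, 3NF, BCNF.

1NF

Candidate keys: {ChefID, Date, TableNo}, {Date, Price, TableNo}. Prime attributes: {ChefID, Date, Price, TableNo}.
For Date → KitchenStation we have {Date}⁺ = {Date, KitchenStation}; {Date} is not a superkey, so BCNF fails.
Because {KitchenStation} is non-prime and the left side of Date → KitchenStation is not a superkey, the relation is not in 3NF.
{Date} is a proper subset of the key {ChefID, Date, TableNo}, and {Date}⁺ contains the non-prime attribute {KitchenStation} — a partial dependency, so 2NF is violated.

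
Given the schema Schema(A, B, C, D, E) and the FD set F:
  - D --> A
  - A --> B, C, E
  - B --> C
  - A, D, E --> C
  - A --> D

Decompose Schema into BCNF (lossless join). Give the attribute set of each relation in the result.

{A, B, D, E}; {B, C}

Candidate keys of the original relation: {A}, {D}.
In {A, B, C, D, E}, {B} is not a superkey ({B}⁺ restricted to this set is {B, C}), so split on B --> C into {B, C} and {A, B, D, E}.
{B, C} is in BCNF.
{A, B, D, E} is in BCNF.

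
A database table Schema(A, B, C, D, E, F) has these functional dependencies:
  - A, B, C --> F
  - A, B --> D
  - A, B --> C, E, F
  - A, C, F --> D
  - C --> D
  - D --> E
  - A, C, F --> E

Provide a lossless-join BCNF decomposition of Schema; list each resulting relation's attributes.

{A, B, C, F}; {C, D}; {D, E}

Candidate key of the original relation: {A, B}.
{A, B, C, D, E, F}: {A, C, F} determines {A, C, D, E, F} here but is not a superkey — split on A, C, F --> D, E, giving {A, C, D, E, F} and {A, B, C, F}.
{A, C, D, E, F}: {C} determines {C, D, E} here but is not a superkey — split on C --> D, E, giving {C, D, E} and {A, C, F}.
{C, D, E}: {D} determines {D, E} here but is not a superkey — split on D --> E, giving {D, E} and {C, D}.
{D, E} has no BCNF violation.
{C, D} has no BCNF violation.
{A, C, F} has no BCNF violation.
{A, B, C, F} has no BCNF violation.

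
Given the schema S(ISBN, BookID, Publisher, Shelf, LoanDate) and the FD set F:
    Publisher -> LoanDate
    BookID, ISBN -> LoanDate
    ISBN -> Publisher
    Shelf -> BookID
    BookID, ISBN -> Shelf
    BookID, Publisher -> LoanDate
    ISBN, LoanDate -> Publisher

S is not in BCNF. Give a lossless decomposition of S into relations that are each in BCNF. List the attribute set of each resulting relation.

Candidate keys of the original relation: {BookID, ISBN}, {ISBN, Shelf}.
Within {BookID, ISBN, LoanDate, Publisher, Shelf}: {Publisher}⁺ ∩ {BookID, ISBN, LoanDate, Publisher, Shelf} = {LoanDate, Publisher}, not the whole set, so Publisher -> LoanDate violates BCNF; decompose into {LoanDate, Publisher} and {BookID, ISBN, Publisher, Shelf}.
{LoanDate, Publisher} is in BCNF.
Within {BookID, ISBN, Publisher, Shelf}: {ISBN}⁺ ∩ {BookID, ISBN, Publisher, Shelf} = {ISBN, Publisher}, not the whole set, so ISBN -> Publisher violates BCNF; decompose into {ISBN, Publisher} and {BookID, ISBN, Shelf}.
{ISBN, Publisher} is in BCNF.
Within {BookID, ISBN, Shelf}: {Shelf}⁺ ∩ {BookID, ISBN, Shelf} = {BookID, Shelf}, not the whole set, so Shelf -> BookID violates BCNF; decompose into {BookID, Shelf} and {ISBN, Shelf}.
{BookID, Shelf} is in BCNF.
{ISBN, Shelf} is in BCNF.

{BookID, Shelf}; {ISBN, Publisher}; {ISBN, Shelf}; {LoanDate, Publisher}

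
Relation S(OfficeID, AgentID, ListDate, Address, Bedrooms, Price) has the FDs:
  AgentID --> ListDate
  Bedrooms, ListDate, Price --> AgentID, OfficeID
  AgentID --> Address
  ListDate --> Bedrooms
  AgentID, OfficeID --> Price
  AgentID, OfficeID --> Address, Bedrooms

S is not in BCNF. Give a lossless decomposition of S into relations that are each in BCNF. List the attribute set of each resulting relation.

Candidate keys of the original relation: {AgentID, OfficeID}, {AgentID, Price}, {ListDate, Price}.
{Address, AgentID, Bedrooms, ListDate, OfficeID, Price}: {AgentID} determines {Address, AgentID, Bedrooms, ListDate} here but is not a superkey — split on AgentID --> Address, Bedrooms, ListDate, giving {Address, AgentID, Bedrooms, ListDate} and {AgentID, OfficeID, Price}.
{Address, AgentID, Bedrooms, ListDate}: {ListDate} determines {Bedrooms, ListDate} here but is not a superkey — split on ListDate --> Bedrooms, giving {Bedrooms, ListDate} and {Address, AgentID, ListDate}.
{Bedrooms, ListDate} is in BCNF.
{Address, AgentID, ListDate} is in BCNF.
{AgentID, OfficeID, Price} is in BCNF.

{Address, AgentID, ListDate}; {AgentID, OfficeID, Price}; {Bedrooms, ListDate}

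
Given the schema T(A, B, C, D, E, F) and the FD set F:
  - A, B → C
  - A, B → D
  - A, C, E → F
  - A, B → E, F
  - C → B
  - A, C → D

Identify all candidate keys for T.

{A, B}, {A, C}

{A} never appears on the right of any FD, so every key must include it.
Closure of {A, B} is {A, B, C, D, E, F}, the whole schema; {A, B} is a candidate key.
Closure of {A, C} is {A, B, C, D, E, F}, the whole schema; {A, C} is a candidate key.
Any other superkey properly contains one of these, so there are no further candidate keys.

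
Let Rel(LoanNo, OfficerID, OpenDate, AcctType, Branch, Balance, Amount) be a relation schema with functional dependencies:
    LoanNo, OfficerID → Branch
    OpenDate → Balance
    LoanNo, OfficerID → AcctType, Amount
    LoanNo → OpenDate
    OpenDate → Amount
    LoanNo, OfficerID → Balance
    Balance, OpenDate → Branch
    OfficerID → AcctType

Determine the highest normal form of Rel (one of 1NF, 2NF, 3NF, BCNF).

1NF

Candidate key: {LoanNo, OfficerID}. Prime attributes: {LoanNo, OfficerID}.
For OpenDate → Balance we have {OpenDate}⁺ = {Amount, Balance, Branch, OpenDate}; {OpenDate} is not a superkey, so BCNF fails.
OpenDate → Balance determines the non-prime attribute {Balance} from a non-superkey — 3NF is violated.
Since {LoanNo} ⊂ {LoanNo, OfficerID} and {LoanNo}⁺ ⊇ {Amount, Balance, Branch, OpenDate} with {Amount, Balance, Branch, OpenDate} non-prime, there is a partial dependency; 2NF fails.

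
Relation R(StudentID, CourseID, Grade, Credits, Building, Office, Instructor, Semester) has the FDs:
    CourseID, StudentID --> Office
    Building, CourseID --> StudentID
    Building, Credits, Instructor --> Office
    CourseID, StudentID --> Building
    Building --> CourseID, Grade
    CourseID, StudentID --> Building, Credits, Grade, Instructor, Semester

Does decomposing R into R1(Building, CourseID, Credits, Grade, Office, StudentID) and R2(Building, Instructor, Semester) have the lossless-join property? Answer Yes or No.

R1 ∩ R2 = {Building}; its closure under F is {Building, CourseID, Credits, Grade, Instructor, Office, Semester, StudentID}.
Since R1 ⊆ {Building, CourseID, Credits, Grade, Instructor, Office, Semester, StudentID}, the intersection is a superkey of R1; the decomposition is lossless.

Yes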